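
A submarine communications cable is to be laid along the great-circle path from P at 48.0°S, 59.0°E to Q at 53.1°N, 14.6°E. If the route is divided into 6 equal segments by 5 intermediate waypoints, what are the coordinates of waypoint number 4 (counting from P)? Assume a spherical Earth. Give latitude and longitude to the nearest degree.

≈ 20°N, 32°E

Write both endpoints as unit vectors p₁, p₂ with components (cos φ cos λ, cos φ sin λ, sin φ).
The central angle between the endpoints is δ = arccos(p₁·p₂) ≈ 1.883 rad (107.9°).
Interpolate at f = 4/6 with slerp weights a = sin((1−f)δ)/sin δ ≈ 0.617, b = sin(fδ)/sin δ ≈ 0.999.
p = a·p₁ + b·p₂ ≈ (0.793, 0.505, 0.340); φ = arcsin(p_z) ≈ 19.89°, λ = atan2(p_y, p_x) ≈ 32.49°.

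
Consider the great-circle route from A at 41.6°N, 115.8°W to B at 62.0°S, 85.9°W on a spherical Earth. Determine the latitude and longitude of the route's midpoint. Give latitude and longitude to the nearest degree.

≈ 11°S, 104°W

From cos δ = sin φ₁ sin φ₂ + cos φ₁ cos φ₂ cos Δλ, the central angle is δ ≈ 1.857 rad (106.4°).
Interpolate at f = 1/2 with slerp weights a = sin((1−f)δ)/sin δ ≈ 0.834, b = sin(fδ)/sin δ ≈ 0.834.
p = a·p₁ + b·p₂ ≈ (-0.244, -0.953, -0.183); φ = arcsin(p_z) ≈ -10.53°, λ = atan2(p_y, p_x) ≈ -104.34°.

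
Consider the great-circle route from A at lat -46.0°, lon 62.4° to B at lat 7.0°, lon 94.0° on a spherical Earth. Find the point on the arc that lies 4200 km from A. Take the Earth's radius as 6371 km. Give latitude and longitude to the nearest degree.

Write both endpoints as unit vectors p₁, p₂ with components (cos φ cos λ, cos φ sin λ, sin φ).
The central angle between the endpoints is δ = arccos(p₁·p₂) ≈ 1.048 rad (60.0°). The total great-circle distance is δ·R ≈ 1.048 × 6371 ≈ 6675 km, so the target fraction is f = 4200/6675 ≈ 0.629.
Interpolate at f ≈ 0.629 with slerp weights a = sin((1−f)δ)/sin δ ≈ 0.437, b = sin(fδ)/sin δ ≈ 0.707.
p = a·p₁ + b·p₂ ≈ (0.092, 0.969, -0.228); φ = arcsin(p_z) ≈ -13.20°, λ = atan2(p_y, p_x) ≈ 84.59°.

≈ lat -13°, lon 85°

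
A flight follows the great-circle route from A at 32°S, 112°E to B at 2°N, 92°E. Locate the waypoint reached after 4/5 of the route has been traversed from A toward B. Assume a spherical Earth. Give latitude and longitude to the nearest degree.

≈ 5°S, 96°E

Convert each endpoint to a unit vector on the sphere (x = cos φ cos λ, y = cos φ sin λ, z = sin φ).
The central angle between the endpoints is δ = arccos(p₁·p₂) ≈ 0.679 rad (38.9°).
Interpolate at f = 4/5 with slerp weights a = sin((1−f)δ)/sin δ ≈ 0.216, b = sin(fδ)/sin δ ≈ 0.823.
p = a·p₁ + b·p₂ ≈ (-0.097, 0.992, -0.086); φ = arcsin(p_z) ≈ -4.91°, λ = atan2(p_y, p_x) ≈ 95.60°.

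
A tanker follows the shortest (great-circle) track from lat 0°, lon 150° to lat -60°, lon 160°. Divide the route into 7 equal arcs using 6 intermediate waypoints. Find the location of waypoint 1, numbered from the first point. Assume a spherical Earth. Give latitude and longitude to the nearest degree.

From cos δ = sin φ₁ sin φ₂ + cos φ₁ cos φ₂ cos Δλ, the central angle is δ ≈ 1.056 rad (60.5°).
Interpolate at f = 1/7 with slerp weights a = sin((1−f)δ)/sin δ ≈ 0.904, b = sin(fδ)/sin δ ≈ 0.173.
p = a·p₁ + b·p₂ ≈ (-0.864, 0.481, -0.150); φ = arcsin(p_z) ≈ -8.60°, λ = atan2(p_y, p_x) ≈ 150.87°.

≈ lat -9°, lon 151°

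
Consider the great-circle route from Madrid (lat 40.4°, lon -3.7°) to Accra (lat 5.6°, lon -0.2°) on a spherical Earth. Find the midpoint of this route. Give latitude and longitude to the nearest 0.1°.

Write both endpoints as unit vectors p₁, p₂ with components (cos φ cos λ, cos φ sin λ, sin φ).
The central angle between the endpoints is δ = arccos(p₁·p₂) ≈ 0.610 rad (34.9°).
Interpolate at f = 1/2 with slerp weights a = sin((1−f)δ)/sin δ ≈ 0.524, b = sin(fδ)/sin δ ≈ 0.524.
p = a·p₁ + b·p₂ ≈ (0.920, -0.028, 0.391); φ = arcsin(p_z) ≈ 23.01°, λ = atan2(p_y, p_x) ≈ -1.72°.

≈ lat 23.0°, lon -1.7°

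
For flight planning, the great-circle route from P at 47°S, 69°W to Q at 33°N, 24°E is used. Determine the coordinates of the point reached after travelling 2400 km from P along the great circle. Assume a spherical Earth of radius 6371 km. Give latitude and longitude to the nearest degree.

Convert each endpoint to a unit vector on the sphere (x = cos φ cos λ, y = cos φ sin λ, z = sin φ).
The central angle between the endpoints is δ = arccos(p₁·p₂) ≈ 2.013 rad (115.4°). The total great-circle distance is δ·R ≈ 2.013 × 6371 ≈ 12827 km, so the target fraction is f = 2400/12827 ≈ 0.187.
Interpolate at f ≈ 0.187 with slerp weights a = sin((1−f)δ)/sin δ ≈ 1.104, b = sin(fδ)/sin δ ≈ 0.407.
p = a·p₁ + b·p₂ ≈ (0.582, -0.564, -0.586); φ = arcsin(p_z) ≈ -35.86°, λ = atan2(p_y, p_x) ≈ -44.12°.

≈ 36°S, 44°W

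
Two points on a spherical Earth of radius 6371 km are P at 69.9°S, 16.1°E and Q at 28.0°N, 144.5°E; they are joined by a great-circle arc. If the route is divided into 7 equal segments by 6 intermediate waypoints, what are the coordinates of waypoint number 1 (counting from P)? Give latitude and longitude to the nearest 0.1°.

≈ 70.1°S, 72.0°E

From cos δ = sin φ₁ sin φ₂ + cos φ₁ cos φ₂ cos Δλ, the central angle is δ ≈ 2.252 rad (129.0°).
Interpolate at f = 1/7 with slerp weights a = sin((1−f)δ)/sin δ ≈ 1.205, b = sin(fδ)/sin δ ≈ 0.407.
p = a·p₁ + b·p₂ ≈ (0.105, 0.323, -0.940); φ = arcsin(p_z) ≈ -70.12°, λ = atan2(p_y, p_x) ≈ 71.95°.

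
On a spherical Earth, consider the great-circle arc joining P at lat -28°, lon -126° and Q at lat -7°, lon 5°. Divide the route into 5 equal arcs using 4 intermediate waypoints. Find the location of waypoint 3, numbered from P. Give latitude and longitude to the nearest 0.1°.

≈ lat -33.1°, lon -39.1°

Convert each endpoint to a unit vector on the sphere (x = cos φ cos λ, y = cos φ sin λ, z = sin φ).
The central angle between the endpoints is δ = arccos(p₁·p₂) ≈ 2.115 rad (121.2°).
Interpolate at f = 3/5 with slerp weights a = sin((1−f)δ)/sin δ ≈ 0.875, b = sin(fδ)/sin δ ≈ 1.116.
p = a·p₁ + b·p₂ ≈ (0.649, -0.529, -0.547); φ = arcsin(p_z) ≈ -33.15°, λ = atan2(p_y, p_x) ≈ -39.14°.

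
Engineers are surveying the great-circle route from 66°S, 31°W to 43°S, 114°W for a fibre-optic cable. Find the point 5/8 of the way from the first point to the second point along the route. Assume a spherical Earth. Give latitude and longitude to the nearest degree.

Convert each endpoint to a unit vector on the sphere (x = cos φ cos λ, y = cos φ sin λ, z = sin φ).
The central angle between the endpoints is δ = arccos(p₁·p₂) ≈ 0.851 rad (48.8°).
Interpolate at f = 5/8 with slerp weights a = sin((1−f)δ)/sin δ ≈ 0.417, b = sin(fδ)/sin δ ≈ 0.674.
p = a·p₁ + b·p₂ ≈ (-0.055, -0.538, -0.841); φ = arcsin(p_z) ≈ -57.26°, λ = atan2(p_y, p_x) ≈ -95.85°.

≈ 57°S, 96°W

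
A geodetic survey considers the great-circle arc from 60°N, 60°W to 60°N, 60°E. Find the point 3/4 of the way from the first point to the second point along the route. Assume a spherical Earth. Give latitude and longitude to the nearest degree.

Convert each endpoint to a unit vector on the sphere (x = cos φ cos λ, y = cos φ sin λ, z = sin φ).
The central angle between the endpoints is δ = arccos(p₁·p₂) ≈ 0.896 rad (51.3°).
Interpolate at f = 3/4 with slerp weights a = sin((1−f)δ)/sin δ ≈ 0.284, b = sin(fδ)/sin δ ≈ 0.797.
p = a·p₁ + b·p₂ ≈ (0.270, 0.222, 0.937); φ = arcsin(p_z) ≈ 69.52°, λ = atan2(p_y, p_x) ≈ 39.39°.

≈ 70°N, 39°E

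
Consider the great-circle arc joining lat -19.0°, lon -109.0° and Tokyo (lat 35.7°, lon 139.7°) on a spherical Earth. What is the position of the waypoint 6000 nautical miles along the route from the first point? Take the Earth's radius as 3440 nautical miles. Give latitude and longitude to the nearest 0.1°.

From cos δ = sin φ₁ sin φ₂ + cos φ₁ cos φ₂ cos Δλ, the central angle is δ ≈ 2.059 rad (118.0°). The total great-circle distance is δ·R ≈ 2.059 × 3440 ≈ 7082 nmi, so the target fraction is f = 6000/7082 ≈ 0.847.
Interpolate at f ≈ 0.847 with slerp weights a = sin((1−f)δ)/sin δ ≈ 0.350, b = sin(fδ)/sin δ ≈ 1.115.
p = a·p₁ + b·p₂ ≈ (-0.799, 0.273, 0.537); φ = arcsin(p_z) ≈ 32.46°, λ = atan2(p_y, p_x) ≈ 161.16°.

≈ lat 32.5°, lon 161.2°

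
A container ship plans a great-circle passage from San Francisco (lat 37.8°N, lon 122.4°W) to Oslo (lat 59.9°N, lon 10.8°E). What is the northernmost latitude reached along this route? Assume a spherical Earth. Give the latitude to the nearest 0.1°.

The great circle lies in the plane with unit normal n̂ = (p₁ × p₂)/|p₁ × p₂|.
Here n̂_z ≈ +0.299; the vertex latitude is φ_max = arccos|n̂_z| ≈ 72.6°.

≈ 72.6°N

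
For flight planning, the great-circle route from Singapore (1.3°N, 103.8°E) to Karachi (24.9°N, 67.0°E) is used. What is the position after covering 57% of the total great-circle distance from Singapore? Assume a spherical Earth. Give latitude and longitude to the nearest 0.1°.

Write both endpoints as unit vectors p₁, p₂ with components (cos φ cos λ, cos φ sin λ, sin φ).
The central angle between the endpoints is δ = arccos(p₁·p₂) ≈ 0.744 rad (42.6°).
Interpolate at f = 0.57 with slerp weights a = sin((1−f)δ)/sin δ ≈ 0.464, b = sin(fδ)/sin δ ≈ 0.608.
p = a·p₁ + b·p₂ ≈ (0.105, 0.958, 0.266); φ = arcsin(p_z) ≈ 15.45°, λ = atan2(p_y, p_x) ≈ 83.77°.

≈ (15.4°N, 83.8°E)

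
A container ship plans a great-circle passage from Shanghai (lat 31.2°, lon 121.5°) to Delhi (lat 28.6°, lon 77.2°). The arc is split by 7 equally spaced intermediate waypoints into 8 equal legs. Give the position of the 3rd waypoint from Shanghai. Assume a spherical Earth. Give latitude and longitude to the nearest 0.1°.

Convert each endpoint to a unit vector on the sphere (x = cos φ cos λ, y = cos φ sin λ, z = sin φ).
The central angle between the endpoints is δ = arccos(p₁·p₂) ≈ 0.667 rad (38.2°).
Interpolate at f = 3/8 with slerp weights a = sin((1−f)δ)/sin δ ≈ 0.655, b = sin(fδ)/sin δ ≈ 0.400.
p = a·p₁ + b·p₂ ≈ (-0.215, 0.820, 0.531); φ = arcsin(p_z) ≈ 32.05°, λ = atan2(p_y, p_x) ≈ 104.67°.

≈ lat 32.0°, lon 104.7°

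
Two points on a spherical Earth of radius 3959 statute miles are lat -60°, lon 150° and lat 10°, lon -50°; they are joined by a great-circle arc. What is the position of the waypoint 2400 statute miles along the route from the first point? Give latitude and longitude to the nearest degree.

≈ lat -76°, lon -112°

From cos δ = sin φ₁ sin φ₂ + cos φ₁ cos φ₂ cos Δλ, the central angle is δ ≈ 2.231 rad (127.8°). The total great-circle distance is δ·R ≈ 2.231 × 3959 ≈ 8832 mi, so the target fraction is f = 2400/8832 ≈ 0.272.
Interpolate at f ≈ 0.272 with slerp weights a = sin((1−f)δ)/sin δ ≈ 1.264, b = sin(fδ)/sin δ ≈ 0.721.
p = a·p₁ + b·p₂ ≈ (-0.091, -0.228, -0.969); φ = arcsin(p_z) ≈ -75.79°, λ = atan2(p_y, p_x) ≈ -111.70°.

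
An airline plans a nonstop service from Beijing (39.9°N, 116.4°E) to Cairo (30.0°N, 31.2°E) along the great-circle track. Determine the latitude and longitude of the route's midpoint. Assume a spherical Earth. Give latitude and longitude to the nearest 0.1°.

From cos δ = sin φ₁ sin φ₂ + cos φ₁ cos φ₂ cos Δλ, the central angle is δ ≈ 1.185 rad (67.9°).
Interpolate at f = 1/2 with slerp weights a = sin((1−f)δ)/sin δ ≈ 0.603, b = sin(fδ)/sin δ ≈ 0.603.
p = a·p₁ + b·p₂ ≈ (0.241, 0.685, 0.688); φ = arcsin(p_z) ≈ 43.47°, λ = atan2(p_y, p_x) ≈ 70.61°.

≈ 43.5°N, 70.6°E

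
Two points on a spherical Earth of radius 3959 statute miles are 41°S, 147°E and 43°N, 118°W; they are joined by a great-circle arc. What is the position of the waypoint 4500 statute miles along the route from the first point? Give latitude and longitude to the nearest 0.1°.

Write both endpoints as unit vectors p₁, p₂ with components (cos φ cos λ, cos φ sin λ, sin φ).
The central angle between the endpoints is δ = arccos(p₁·p₂) ≈ 2.089 rad (119.7°). The total great-circle distance is δ·R ≈ 2.089 × 3959 ≈ 8271 mi, so the target fraction is f = 4500/8271 ≈ 0.544.
Interpolate at f ≈ 0.544 with slerp weights a = sin((1−f)δ)/sin δ ≈ 0.938, b = sin(fδ)/sin δ ≈ 1.044.
p = a·p₁ + b·p₂ ≈ (-0.952, -0.289, 0.097); φ = arcsin(p_z) ≈ 5.56°, λ = atan2(p_y, p_x) ≈ -163.13°.

≈ 5.6°N, 163.1°W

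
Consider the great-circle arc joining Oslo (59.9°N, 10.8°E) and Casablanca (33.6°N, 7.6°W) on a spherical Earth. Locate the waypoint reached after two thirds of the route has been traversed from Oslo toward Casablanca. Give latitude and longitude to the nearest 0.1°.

≈ 42.6°N, 3.3°W

Convert each endpoint to a unit vector on the sphere (x = cos φ cos λ, y = cos φ sin λ, z = sin φ).
The central angle between the endpoints is δ = arccos(p₁·p₂) ≈ 0.505 rad (28.9°).
Interpolate at f = 2/3 with slerp weights a = sin((1−f)δ)/sin δ ≈ 0.346, b = sin(fδ)/sin δ ≈ 0.683.
p = a·p₁ + b·p₂ ≈ (0.734, -0.043, 0.677); φ = arcsin(p_z) ≈ 42.65°, λ = atan2(p_y, p_x) ≈ -3.33°.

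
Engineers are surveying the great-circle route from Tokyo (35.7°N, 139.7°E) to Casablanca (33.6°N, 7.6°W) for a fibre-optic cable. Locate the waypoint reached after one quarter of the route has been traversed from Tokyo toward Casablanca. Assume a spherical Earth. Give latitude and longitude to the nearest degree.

Write both endpoints as unit vectors p₁, p₂ with components (cos φ cos λ, cos φ sin λ, sin φ).
The central angle between the endpoints is δ = arccos(p₁·p₂) ≈ 1.820 rad (104.3°).
Interpolate at f = 1/4 with slerp weights a = sin((1−f)δ)/sin δ ≈ 1.010, b = sin(fδ)/sin δ ≈ 0.453.
p = a·p₁ + b·p₂ ≈ (-0.251, 0.481, 0.840); φ = arcsin(p_z) ≈ 57.16°, λ = atan2(p_y, p_x) ≈ 117.60°.

≈ 57°N, 118°E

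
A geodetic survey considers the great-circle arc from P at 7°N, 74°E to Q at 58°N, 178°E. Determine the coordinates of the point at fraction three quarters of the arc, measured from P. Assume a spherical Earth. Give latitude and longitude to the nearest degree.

≈ 57°N, 135°E

From cos δ = sin φ₁ sin φ₂ + cos φ₁ cos φ₂ cos Δλ, the central angle is δ ≈ 1.595 rad (91.4°).
Interpolate at f = 3/4 with slerp weights a = sin((1−f)δ)/sin δ ≈ 0.388, b = sin(fδ)/sin δ ≈ 0.931.
p = a·p₁ + b·p₂ ≈ (-0.387, 0.388, 0.837); φ = arcsin(p_z) ≈ 56.80°, λ = atan2(p_y, p_x) ≈ 134.93°.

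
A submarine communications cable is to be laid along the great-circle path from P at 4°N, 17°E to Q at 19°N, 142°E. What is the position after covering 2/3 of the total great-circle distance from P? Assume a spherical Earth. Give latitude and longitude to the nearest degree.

≈ 25°N, 99°E

Write both endpoints as unit vectors p₁, p₂ with components (cos φ cos λ, cos φ sin λ, sin φ).
The central angle between the endpoints is δ = arccos(p₁·p₂) ≈ 2.116 rad (121.2°).
Interpolate at f = 2/3 with slerp weights a = sin((1−f)δ)/sin δ ≈ 0.758, b = sin(fδ)/sin δ ≈ 1.154.
p = a·p₁ + b·p₂ ≈ (-0.137, 0.893, 0.429); φ = arcsin(p_z) ≈ 25.38°, λ = atan2(p_y, p_x) ≈ 98.72°.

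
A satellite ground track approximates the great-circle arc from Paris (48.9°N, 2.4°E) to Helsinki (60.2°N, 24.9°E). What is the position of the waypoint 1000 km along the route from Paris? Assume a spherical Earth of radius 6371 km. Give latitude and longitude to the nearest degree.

From cos δ = sin φ₁ sin φ₂ + cos φ₁ cos φ₂ cos Δλ, the central angle is δ ≈ 0.299 rad (17.1°). The total great-circle distance is δ·R ≈ 0.299 × 6371 ≈ 1902 km, so the target fraction is f = 1000/1902 ≈ 0.526.
Interpolate at f ≈ 0.526 with slerp weights a = sin((1−f)δ)/sin δ ≈ 0.480, b = sin(fδ)/sin δ ≈ 0.531.
p = a·p₁ + b·p₂ ≈ (0.555, 0.124, 0.823); φ = arcsin(p_z) ≈ 55.36°, λ = atan2(p_y, p_x) ≈ 12.64°.

≈ 55°N, 13°E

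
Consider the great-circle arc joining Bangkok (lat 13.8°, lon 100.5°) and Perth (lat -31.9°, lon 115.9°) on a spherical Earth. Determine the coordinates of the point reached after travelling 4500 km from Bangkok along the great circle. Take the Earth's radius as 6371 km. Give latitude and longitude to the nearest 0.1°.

Convert each endpoint to a unit vector on the sphere (x = cos φ cos λ, y = cos φ sin λ, z = sin φ).
The central angle between the endpoints is δ = arccos(p₁·p₂) ≈ 0.838 rad (48.0°). The total great-circle distance is δ·R ≈ 0.838 × 6371 ≈ 5340 km, so the target fraction is f = 4500/5340 ≈ 0.843.
Interpolate at f ≈ 0.843 with slerp weights a = sin((1−f)δ)/sin δ ≈ 0.177, b = sin(fδ)/sin δ ≈ 0.873.
p = a·p₁ + b·p₂ ≈ (-0.355, 0.836, -0.419); φ = arcsin(p_z) ≈ -24.78°, λ = atan2(p_y, p_x) ≈ 113.02°.

≈ lat -24.8°, lon 113.0°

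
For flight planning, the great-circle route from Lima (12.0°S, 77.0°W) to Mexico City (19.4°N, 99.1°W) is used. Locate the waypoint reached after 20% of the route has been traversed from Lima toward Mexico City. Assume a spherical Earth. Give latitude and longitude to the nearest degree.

≈ 6°S, 81°W

Write both endpoints as unit vectors p₁, p₂ with components (cos φ cos λ, cos φ sin λ, sin φ).
The central angle between the endpoints is δ = arccos(p₁·p₂) ≈ 0.667 rad (38.2°).
Interpolate at f = 0.20 with slerp weights a = sin((1−f)δ)/sin δ ≈ 0.822, b = sin(fδ)/sin δ ≈ 0.215.
p = a·p₁ + b·p₂ ≈ (0.149, -0.984, -0.100); φ = arcsin(p_z) ≈ -5.71°, λ = atan2(p_y, p_x) ≈ -81.40°.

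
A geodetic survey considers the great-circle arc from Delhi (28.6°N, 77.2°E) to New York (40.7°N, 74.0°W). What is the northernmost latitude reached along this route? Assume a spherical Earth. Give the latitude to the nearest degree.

The great circle lies in the plane with unit normal n̂ = (p₁ × p₂)/|p₁ × p₂|.
Here n̂_z ≈ -0.333; the vertex latitude is φ_max = arccos|n̂_z| ≈ 70.5°.
Check via Clairaut: cos φ_max = |cos φ₁| · sin C = cos(28.6°)·sin(22.3°) ≈ 0.333, again giving ≈ 70.5°.

≈ 71°N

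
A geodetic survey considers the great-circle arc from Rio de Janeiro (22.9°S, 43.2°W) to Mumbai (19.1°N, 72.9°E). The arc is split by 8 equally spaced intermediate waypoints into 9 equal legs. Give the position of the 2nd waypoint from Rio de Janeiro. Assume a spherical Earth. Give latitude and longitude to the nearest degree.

≈ (16°S, 16°W)

Write both endpoints as unit vectors p₁, p₂ with components (cos φ cos λ, cos φ sin λ, sin φ).
The central angle between the endpoints is δ = arccos(p₁·p₂) ≈ 2.106 rad (120.7°).
Interpolate at f = 2/9 with slerp weights a = sin((1−f)δ)/sin δ ≈ 1.160, b = sin(fδ)/sin δ ≈ 0.525.
p = a·p₁ + b·p₂ ≈ (0.925, -0.258, -0.280); φ = arcsin(p_z) ≈ -16.25°, λ = atan2(p_y, p_x) ≈ -15.57°.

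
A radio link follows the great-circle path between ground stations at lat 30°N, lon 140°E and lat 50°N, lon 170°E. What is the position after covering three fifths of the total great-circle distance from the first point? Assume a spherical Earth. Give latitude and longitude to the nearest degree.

From cos δ = sin φ₁ sin φ₂ + cos φ₁ cos φ₂ cos Δλ, the central angle is δ ≈ 0.525 rad (30.1°).
Interpolate at f = 3/5 with slerp weights a = sin((1−f)δ)/sin δ ≈ 0.416, b = sin(fδ)/sin δ ≈ 0.618.
p = a·p₁ + b·p₂ ≈ (-0.667, 0.301, 0.682); φ = arcsin(p_z) ≈ 42.96°, λ = atan2(p_y, p_x) ≈ 155.75°.

≈ lat 43°N, lon 156°E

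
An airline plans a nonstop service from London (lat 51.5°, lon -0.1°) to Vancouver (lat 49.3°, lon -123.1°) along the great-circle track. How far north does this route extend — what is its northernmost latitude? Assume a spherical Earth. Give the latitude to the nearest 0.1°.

≈ 68.5°

The great circle lies in the plane with unit normal n̂ = (p₁ × p₂)/|p₁ × p₂|.
Here n̂_z ≈ -0.367; the vertex latitude is φ_max = arccos|n̂_z| ≈ 68.5°.
Check via Clairaut: cos φ_max = |cos φ₁| · sin C = cos(51.5°)·sin(36.1°) ≈ 0.367, again giving ≈ 68.5°.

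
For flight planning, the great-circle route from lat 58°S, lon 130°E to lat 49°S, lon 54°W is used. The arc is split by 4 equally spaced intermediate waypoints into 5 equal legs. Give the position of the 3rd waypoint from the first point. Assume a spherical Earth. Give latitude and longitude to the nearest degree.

≈ lat 78°S, lon 59°W

The haversine formula gives a central angle δ ≈ 1.273 rad (72.9°) between the endpoints.
Interpolate at f = 3/5 with slerp weights a = sin((1−f)δ)/sin δ ≈ 0.510, b = sin(fδ)/sin δ ≈ 0.724.
p = a·p₁ + b·p₂ ≈ (0.105, -0.177, -0.979); φ = arcsin(p_z) ≈ -78.11°, λ = atan2(p_y, p_x) ≈ -59.25°.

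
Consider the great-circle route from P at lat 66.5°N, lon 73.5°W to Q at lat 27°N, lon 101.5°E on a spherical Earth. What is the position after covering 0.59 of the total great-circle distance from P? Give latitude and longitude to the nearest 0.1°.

≈ lat 62.4°N, lon 99.0°E

From cos δ = sin φ₁ sin φ₂ + cos φ₁ cos φ₂ cos Δλ, the central angle is δ ≈ 1.508 rad (86.4°).
Interpolate at f = 0.59 with slerp weights a = sin((1−f)δ)/sin δ ≈ 0.581, b = sin(fδ)/sin δ ≈ 0.779.
p = a·p₁ + b·p₂ ≈ (-0.073, 0.458, 0.886); φ = arcsin(p_z) ≈ 62.39°, λ = atan2(p_y, p_x) ≈ 99.00°.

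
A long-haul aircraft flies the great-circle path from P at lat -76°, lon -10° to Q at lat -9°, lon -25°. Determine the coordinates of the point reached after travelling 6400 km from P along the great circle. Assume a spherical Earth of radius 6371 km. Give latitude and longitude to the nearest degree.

≈ lat -19°, lon -24°

From cos δ = sin φ₁ sin φ₂ + cos φ₁ cos φ₂ cos Δλ, the central angle is δ ≈ 1.178 rad (67.5°). The total great-circle distance is δ·R ≈ 1.178 × 6371 ≈ 7506 km, so the target fraction is f = 6400/7506 ≈ 0.853.
Interpolate at f ≈ 0.853 with slerp weights a = sin((1−f)δ)/sin δ ≈ 0.187, b = sin(fδ)/sin δ ≈ 0.913.
p = a·p₁ + b·p₂ ≈ (0.862, -0.389, -0.324); φ = arcsin(p_z) ≈ -18.93°, λ = atan2(p_y, p_x) ≈ -24.29°.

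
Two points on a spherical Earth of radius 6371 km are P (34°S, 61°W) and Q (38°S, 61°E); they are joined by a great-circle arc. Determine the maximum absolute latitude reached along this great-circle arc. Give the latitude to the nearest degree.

≈ 56°S

The great circle lies in the plane with unit normal n̂ = (p₁ × p₂)/|p₁ × p₂|.
Here n̂_z ≈ +0.554; the vertex latitude is φ_max = arccos|n̂_z| ≈ 56.4°.
Check via Clairaut: cos φ_max = |cos φ₁| · sin C = cos(34.0°)·sin(138.1°) ≈ 0.554, again giving ≈ 56.4°.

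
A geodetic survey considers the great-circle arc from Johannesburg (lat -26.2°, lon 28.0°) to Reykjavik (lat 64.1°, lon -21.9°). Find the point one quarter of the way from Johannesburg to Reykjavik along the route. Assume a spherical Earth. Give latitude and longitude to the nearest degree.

≈ lat -3°, lon 20°

Write both endpoints as unit vectors p₁, p₂ with components (cos φ cos λ, cos φ sin λ, sin φ).
The central angle between the endpoints is δ = arccos(p₁·p₂) ≈ 1.716 rad (98.3°).
Interpolate at f = 1/4 with slerp weights a = sin((1−f)δ)/sin δ ≈ 0.970, b = sin(fδ)/sin δ ≈ 0.420.
p = a·p₁ + b·p₂ ≈ (0.939, 0.340, -0.050); φ = arcsin(p_z) ≈ -2.88°, λ = atan2(p_y, p_x) ≈ 19.92°.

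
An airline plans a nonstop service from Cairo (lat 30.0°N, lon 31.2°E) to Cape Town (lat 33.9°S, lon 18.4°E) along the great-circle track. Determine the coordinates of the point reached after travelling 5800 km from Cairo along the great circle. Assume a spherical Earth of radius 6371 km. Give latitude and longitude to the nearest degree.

≈ lat 21°S, lon 21°E

Convert each endpoint to a unit vector on the sphere (x = cos φ cos λ, y = cos φ sin λ, z = sin φ).
The central angle between the endpoints is δ = arccos(p₁·p₂) ≈ 1.135 rad (65.0°). The total great-circle distance is δ·R ≈ 1.135 × 6371 ≈ 7231 km, so the target fraction is f = 5800/7231 ≈ 0.802.
Interpolate at f ≈ 0.802 with slerp weights a = sin((1−f)δ)/sin δ ≈ 0.246, b = sin(fδ)/sin δ ≈ 0.871.
p = a·p₁ + b·p₂ ≈ (0.868, 0.338, -0.363); φ = arcsin(p_z) ≈ -21.28°, λ = atan2(p_y, p_x) ≈ 21.30°.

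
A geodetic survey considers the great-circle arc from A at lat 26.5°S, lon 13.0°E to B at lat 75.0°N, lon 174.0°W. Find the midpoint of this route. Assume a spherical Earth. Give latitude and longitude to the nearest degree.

From cos δ = sin φ₁ sin φ₂ + cos φ₁ cos φ₂ cos Δλ, the central angle is δ ≈ 2.293 rad (131.4°).
Interpolate at f = 1/2 with slerp weights a = sin((1−f)δ)/sin δ ≈ 1.214, b = sin(fδ)/sin δ ≈ 1.214.
p = a·p₁ + b·p₂ ≈ (0.746, 0.212, 0.631); φ = arcsin(p_z) ≈ 39.13°, λ = atan2(p_y, p_x) ≈ 15.83°.

≈ lat 39°N, lon 16°E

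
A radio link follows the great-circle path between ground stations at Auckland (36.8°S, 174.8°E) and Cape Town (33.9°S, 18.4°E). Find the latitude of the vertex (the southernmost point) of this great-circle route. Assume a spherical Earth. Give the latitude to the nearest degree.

≈ 74°S

The great circle lies in the plane with unit normal n̂ = (p₁ × p₂)/|p₁ × p₂|.
Here n̂_z ≈ -0.277; the vertex latitude is φ_max = arccos|n̂_z| ≈ 73.9°.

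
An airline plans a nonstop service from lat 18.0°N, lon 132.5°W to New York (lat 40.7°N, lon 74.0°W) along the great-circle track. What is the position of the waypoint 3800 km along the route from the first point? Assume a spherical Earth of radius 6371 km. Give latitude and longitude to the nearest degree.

≈ lat 36°N, lon 99°W

From cos δ = sin φ₁ sin φ₂ + cos φ₁ cos φ₂ cos Δλ, the central angle is δ ≈ 0.954 rad (54.7°). The total great-circle distance is δ·R ≈ 0.954 × 6371 ≈ 6079 km, so the target fraction is f = 3800/6079 ≈ 0.625.
Interpolate at f ≈ 0.625 with slerp weights a = sin((1−f)δ)/sin δ ≈ 0.429, b = sin(fδ)/sin δ ≈ 0.688.
p = a·p₁ + b·p₂ ≈ (-0.132, -0.803, 0.582); φ = arcsin(p_z) ≈ 35.56°, λ = atan2(p_y, p_x) ≈ -99.33°.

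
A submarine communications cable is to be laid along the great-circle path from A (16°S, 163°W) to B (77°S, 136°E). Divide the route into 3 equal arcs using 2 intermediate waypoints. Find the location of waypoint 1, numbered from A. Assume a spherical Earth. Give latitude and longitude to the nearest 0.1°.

Write both endpoints as unit vectors p₁, p₂ with components (cos φ cos λ, cos φ sin λ, sin φ).
The central angle between the endpoints is δ = arccos(p₁·p₂) ≈ 1.188 rad (68.1°).
Interpolate at f = 1/3 with slerp weights a = sin((1−f)δ)/sin δ ≈ 0.767, b = sin(fδ)/sin δ ≈ 0.416.
p = a·p₁ + b·p₂ ≈ (-0.773, -0.151, -0.617); φ = arcsin(p_z) ≈ -38.07°, λ = atan2(p_y, p_x) ≈ -168.97°.

≈ (38.1°S, 169.0°W)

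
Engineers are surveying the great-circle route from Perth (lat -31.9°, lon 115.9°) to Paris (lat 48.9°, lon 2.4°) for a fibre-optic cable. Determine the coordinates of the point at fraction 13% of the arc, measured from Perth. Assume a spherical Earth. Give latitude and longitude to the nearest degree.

The haversine formula gives a central angle δ ≈ 2.240 rad (128.4°) between the endpoints.
Interpolate at f = 0.13 with slerp weights a = sin((1−f)δ)/sin δ ≈ 1.185, b = sin(fδ)/sin δ ≈ 0.366.
p = a·p₁ + b·p₂ ≈ (-0.199, 0.915, -0.350); φ = arcsin(p_z) ≈ -20.51°, λ = atan2(p_y, p_x) ≈ 102.26°.

≈ lat -21°, lon 102°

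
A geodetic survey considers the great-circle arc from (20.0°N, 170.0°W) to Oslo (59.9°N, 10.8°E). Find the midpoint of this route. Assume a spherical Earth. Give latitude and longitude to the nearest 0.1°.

≈ (70.0°N, 170.9°W)

Write both endpoints as unit vectors p₁, p₂ with components (cos φ cos λ, cos φ sin λ, sin φ).
The central angle between the endpoints is δ = arccos(p₁·p₂) ≈ 1.747 rad (100.1°).
Interpolate at f = 1/2 with slerp weights a = sin((1−f)δ)/sin δ ≈ 0.779, b = sin(fδ)/sin δ ≈ 0.779.
p = a·p₁ + b·p₂ ≈ (-0.337, -0.054, 0.940); φ = arcsin(p_z) ≈ 70.05°, λ = atan2(p_y, p_x) ≈ -170.92°.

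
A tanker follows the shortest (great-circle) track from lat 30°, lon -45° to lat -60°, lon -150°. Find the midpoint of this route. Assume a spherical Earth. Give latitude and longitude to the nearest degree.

Convert each endpoint to a unit vector on the sphere (x = cos φ cos λ, y = cos φ sin λ, z = sin φ).
The central angle between the endpoints is δ = arccos(p₁·p₂) ≈ 2.147 rad (123.0°).
Interpolate at f = 1/2 with slerp weights a = sin((1−f)δ)/sin δ ≈ 1.048, b = sin(fδ)/sin δ ≈ 1.048.
p = a·p₁ + b·p₂ ≈ (0.188, -0.904, -0.384); φ = arcsin(p_z) ≈ -22.57°, λ = atan2(p_y, p_x) ≈ -78.25°.

≈ lat -23°, lon -78°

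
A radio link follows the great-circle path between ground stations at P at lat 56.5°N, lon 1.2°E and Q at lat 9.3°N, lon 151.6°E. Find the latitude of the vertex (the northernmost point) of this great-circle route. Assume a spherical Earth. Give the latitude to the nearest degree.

The great circle lies in the plane with unit normal n̂ = (p₁ × p₂)/|p₁ × p₂|.
Here n̂_z ≈ +0.286; the vertex latitude is φ_max = arccos|n̂_z| ≈ 73.4°.
Check via Clairaut: cos φ_max = |cos φ₁| · sin C = cos(56.5°)·sin(31.2°) ≈ 0.286, again giving ≈ 73.4°.

≈ 73°N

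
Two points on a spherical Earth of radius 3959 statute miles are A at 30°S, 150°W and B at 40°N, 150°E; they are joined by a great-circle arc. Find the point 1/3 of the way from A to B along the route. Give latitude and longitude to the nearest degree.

≈ 6°S, 169°W

Write both endpoints as unit vectors p₁, p₂ with components (cos φ cos λ, cos φ sin λ, sin φ).
The central angle between the endpoints is δ = arccos(p₁·p₂) ≈ 1.560 rad (89.4°).
Interpolate at f = 1/3 with slerp weights a = sin((1−f)δ)/sin δ ≈ 0.863, b = sin(fδ)/sin δ ≈ 0.497.
p = a·p₁ + b·p₂ ≈ (-0.977, -0.183, -0.112); φ = arcsin(p_z) ≈ -6.42°, λ = atan2(p_y, p_x) ≈ -169.38°.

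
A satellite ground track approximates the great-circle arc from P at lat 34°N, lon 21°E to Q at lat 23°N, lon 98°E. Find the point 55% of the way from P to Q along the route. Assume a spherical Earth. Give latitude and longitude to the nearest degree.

≈ lat 34°N, lon 66°E

Write both endpoints as unit vectors p₁, p₂ with components (cos φ cos λ, cos φ sin λ, sin φ).
The central angle between the endpoints is δ = arccos(p₁·p₂) ≈ 1.170 rad (67.0°).
Interpolate at f = 0.55 with slerp weights a = sin((1−f)δ)/sin δ ≈ 0.546, b = sin(fδ)/sin δ ≈ 0.652.
p = a·p₁ + b·p₂ ≈ (0.339, 0.756, 0.560); φ = arcsin(p_z) ≈ 34.04°, λ = atan2(p_y, p_x) ≈ 65.86°.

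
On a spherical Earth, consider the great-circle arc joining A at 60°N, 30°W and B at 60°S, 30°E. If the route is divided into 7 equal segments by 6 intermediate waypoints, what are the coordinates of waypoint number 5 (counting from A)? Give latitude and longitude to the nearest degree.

≈ 26°S, 8°E

The haversine formula gives a central angle δ ≈ 2.246 rad (128.7°) between the endpoints.
Interpolate at f = 5/7 with slerp weights a = sin((1−f)δ)/sin δ ≈ 0.767, b = sin(fδ)/sin δ ≈ 1.280.
p = a·p₁ + b·p₂ ≈ (0.886, 0.128, -0.445); φ = arcsin(p_z) ≈ -26.41°, λ = atan2(p_y, p_x) ≈ 8.24°.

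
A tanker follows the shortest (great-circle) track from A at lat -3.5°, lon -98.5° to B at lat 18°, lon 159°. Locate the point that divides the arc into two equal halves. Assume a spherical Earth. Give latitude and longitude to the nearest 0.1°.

Write both endpoints as unit vectors p₁, p₂ with components (cos φ cos λ, cos φ sin λ, sin φ).
The central angle between the endpoints is δ = arccos(p₁·p₂) ≈ 1.797 rad (103.0°).
Interpolate at f = 1/2 with slerp weights a = sin((1−f)δ)/sin δ ≈ 0.803, b = sin(fδ)/sin δ ≈ 0.803.
p = a·p₁ + b·p₂ ≈ (-0.831, -0.519, 0.199); φ = arcsin(p_z) ≈ 11.48°, λ = atan2(p_y, p_x) ≈ -148.03°.

≈ lat 11.5°, lon -148.0°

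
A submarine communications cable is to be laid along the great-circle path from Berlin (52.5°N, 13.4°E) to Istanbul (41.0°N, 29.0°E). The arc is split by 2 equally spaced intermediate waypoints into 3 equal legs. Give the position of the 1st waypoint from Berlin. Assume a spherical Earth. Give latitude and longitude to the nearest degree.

From cos δ = sin φ₁ sin φ₂ + cos φ₁ cos φ₂ cos Δλ, the central angle is δ ≈ 0.273 rad (15.6°).
Interpolate at f = 1/3 with slerp weights a = sin((1−f)δ)/sin δ ≈ 0.671, b = sin(fδ)/sin δ ≈ 0.337.
p = a·p₁ + b·p₂ ≈ (0.620, 0.218, 0.754); φ = arcsin(p_z) ≈ 48.91°, λ = atan2(p_y, p_x) ≈ 19.37°.

≈ 49°N, 19°E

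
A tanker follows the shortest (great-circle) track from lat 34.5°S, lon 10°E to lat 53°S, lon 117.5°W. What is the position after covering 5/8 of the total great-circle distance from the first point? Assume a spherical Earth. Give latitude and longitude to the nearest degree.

From cos δ = sin φ₁ sin φ₂ + cos φ₁ cos φ₂ cos Δλ, the central angle is δ ≈ 1.420 rad (81.3°).
Interpolate at f = 5/8 with slerp weights a = sin((1−f)δ)/sin δ ≈ 0.513, b = sin(fδ)/sin δ ≈ 0.784.
p = a·p₁ + b·p₂ ≈ (0.199, -0.345, -0.917); φ = arcsin(p_z) ≈ -66.52°, λ = atan2(p_y, p_x) ≈ -60.07°.

≈ lat 67°S, lon 60°W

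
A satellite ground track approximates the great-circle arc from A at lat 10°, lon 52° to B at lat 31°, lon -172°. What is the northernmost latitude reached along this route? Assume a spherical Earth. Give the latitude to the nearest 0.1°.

≈ 46.7°

The great circle lies in the plane with unit normal n̂ = (p₁ × p₂)/|p₁ × p₂|.
Here n̂_z ≈ +0.685; the vertex latitude is φ_max = arccos|n̂_z| ≈ 46.7°.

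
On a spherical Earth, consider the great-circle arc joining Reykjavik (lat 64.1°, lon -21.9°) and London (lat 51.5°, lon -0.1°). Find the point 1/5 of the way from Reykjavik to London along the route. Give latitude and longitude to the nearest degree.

≈ lat 62°, lon -16°

The haversine formula gives a central angle δ ≈ 0.296 rad (17.0°) between the endpoints.
Interpolate at f = 1/5 with slerp weights a = sin((1−f)δ)/sin δ ≈ 0.804, b = sin(fδ)/sin δ ≈ 0.203.
p = a·p₁ + b·p₂ ≈ (0.452, -0.131, 0.882); φ = arcsin(p_z) ≈ 61.91°, λ = atan2(p_y, p_x) ≈ -16.18°.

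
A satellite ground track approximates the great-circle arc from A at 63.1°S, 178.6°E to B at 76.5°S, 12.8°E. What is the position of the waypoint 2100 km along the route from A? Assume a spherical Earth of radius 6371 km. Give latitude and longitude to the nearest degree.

≈ 82°S, 167°E

Convert each endpoint to a unit vector on the sphere (x = cos φ cos λ, y = cos φ sin λ, z = sin φ).
The central angle between the endpoints is δ = arccos(p₁·p₂) ≈ 0.700 rad (40.1°). The total great-circle distance is δ·R ≈ 0.700 × 6371 ≈ 4460 km, so the target fraction is f = 2100/4460 ≈ 0.471.
Interpolate at f ≈ 0.471 with slerp weights a = sin((1−f)δ)/sin δ ≈ 0.562, b = sin(fδ)/sin δ ≈ 0.502.
p = a·p₁ + b·p₂ ≈ (-0.140, 0.032, -0.990); φ = arcsin(p_z) ≈ -81.75°, λ = atan2(p_y, p_x) ≈ 167.03°.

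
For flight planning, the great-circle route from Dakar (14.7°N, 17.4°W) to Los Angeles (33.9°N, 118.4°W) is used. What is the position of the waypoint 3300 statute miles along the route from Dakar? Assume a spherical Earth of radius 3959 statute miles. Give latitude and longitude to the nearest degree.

From cos δ = sin φ₁ sin φ₂ + cos φ₁ cos φ₂ cos Δλ, the central angle is δ ≈ 1.582 rad (90.7°). The total great-circle distance is δ·R ≈ 1.582 × 3959 ≈ 6265 mi, so the target fraction is f = 3300/6265 ≈ 0.527.
Interpolate at f ≈ 0.527 with slerp weights a = sin((1−f)δ)/sin δ ≈ 0.681, b = sin(fδ)/sin δ ≈ 0.740.
p = a·p₁ + b·p₂ ≈ (0.336, -0.738, 0.586); φ = arcsin(p_z) ≈ 35.85°, λ = atan2(p_y, p_x) ≈ -65.49°.

≈ (36°N, 65°W)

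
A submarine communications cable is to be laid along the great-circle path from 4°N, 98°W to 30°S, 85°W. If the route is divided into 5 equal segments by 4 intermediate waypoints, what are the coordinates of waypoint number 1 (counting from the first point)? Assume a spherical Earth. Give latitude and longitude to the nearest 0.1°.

Convert each endpoint to a unit vector on the sphere (x = cos φ cos λ, y = cos φ sin λ, z = sin φ).
The central angle between the endpoints is δ = arccos(p₁·p₂) ≈ 0.632 rad (36.2°).
Interpolate at f = 1/5 with slerp weights a = sin((1−f)δ)/sin δ ≈ 0.820, b = sin(fδ)/sin δ ≈ 0.213.
p = a·p₁ + b·p₂ ≈ (-0.098, -0.994, -0.050); φ = arcsin(p_z) ≈ -2.84°, λ = atan2(p_y, p_x) ≈ -95.61°.

≈ 2.8°S, 95.6°W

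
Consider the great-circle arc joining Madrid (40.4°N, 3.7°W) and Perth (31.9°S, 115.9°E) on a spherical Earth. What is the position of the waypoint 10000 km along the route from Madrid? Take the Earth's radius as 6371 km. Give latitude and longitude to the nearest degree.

≈ (8°S, 80°E)

The haversine formula gives a central angle δ ≈ 2.294 rad (131.4°) between the endpoints. The total great-circle distance is δ·R ≈ 2.294 × 6371 ≈ 14615 km, so the target fraction is f = 10000/14615 ≈ 0.684.
Interpolate at f ≈ 0.684 with slerp weights a = sin((1−f)δ)/sin δ ≈ 0.884, b = sin(fδ)/sin δ ≈ 1.334.
p = a·p₁ + b·p₂ ≈ (0.177, 0.975, -0.132); φ = arcsin(p_z) ≈ -7.58°, λ = atan2(p_y, p_x) ≈ 79.70°.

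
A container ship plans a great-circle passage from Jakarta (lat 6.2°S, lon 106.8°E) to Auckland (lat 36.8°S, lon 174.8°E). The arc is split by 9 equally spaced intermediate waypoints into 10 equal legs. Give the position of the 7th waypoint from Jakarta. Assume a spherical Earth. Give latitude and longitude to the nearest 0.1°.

≈ lat 31.3°S, lon 150.7°E

The haversine formula gives a central angle δ ≈ 1.199 rad (68.7°) between the endpoints.
Interpolate at f = 7/10 with slerp weights a = sin((1−f)δ)/sin δ ≈ 0.378, b = sin(fδ)/sin δ ≈ 0.799.
p = a·p₁ + b·p₂ ≈ (-0.746, 0.418, -0.519); φ = arcsin(p_z) ≈ -31.29°, λ = atan2(p_y, p_x) ≈ 150.75°.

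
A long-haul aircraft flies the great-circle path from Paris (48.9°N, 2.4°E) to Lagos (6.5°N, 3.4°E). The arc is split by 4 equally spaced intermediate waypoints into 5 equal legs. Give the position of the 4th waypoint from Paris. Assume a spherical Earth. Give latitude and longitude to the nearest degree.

Convert each endpoint to a unit vector on the sphere (x = cos φ cos λ, y = cos φ sin λ, z = sin φ).
The central angle between the endpoints is δ = arccos(p₁·p₂) ≈ 0.740 rad (42.4°).
Interpolate at f = 4/5 with slerp weights a = sin((1−f)δ)/sin δ ≈ 0.219, b = sin(fδ)/sin δ ≈ 0.828.
p = a·p₁ + b·p₂ ≈ (0.964, 0.055, 0.258); φ = arcsin(p_z) ≈ 14.98°, λ = atan2(p_y, p_x) ≈ 3.25°.

≈ (15°N, 3°E)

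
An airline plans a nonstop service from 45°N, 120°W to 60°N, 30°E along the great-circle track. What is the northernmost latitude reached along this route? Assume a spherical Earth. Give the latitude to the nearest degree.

≈ 79°N

The great circle lies in the plane with unit normal n̂ = (p₁ × p₂)/|p₁ × p₂|.
Here n̂_z ≈ +0.186; the vertex latitude is φ_max = arccos|n̂_z| ≈ 79.3°.
Check via Clairaut: cos φ_max = |cos φ₁| · sin C = cos(45.0°)·sin(15.2°) ≈ 0.186, again giving ≈ 79.3°.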